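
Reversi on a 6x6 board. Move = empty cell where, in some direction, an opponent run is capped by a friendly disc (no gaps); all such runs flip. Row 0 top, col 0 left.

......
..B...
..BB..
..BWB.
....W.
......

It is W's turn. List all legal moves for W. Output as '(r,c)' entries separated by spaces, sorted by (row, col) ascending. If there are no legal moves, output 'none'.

Answer: (1,1) (1,3) (2,4) (3,1) (3,5)

Derivation:
(0,1): no bracket -> illegal
(0,2): no bracket -> illegal
(0,3): no bracket -> illegal
(1,1): flips 1 -> legal
(1,3): flips 1 -> legal
(1,4): no bracket -> illegal
(2,1): no bracket -> illegal
(2,4): flips 1 -> legal
(2,5): no bracket -> illegal
(3,1): flips 1 -> legal
(3,5): flips 1 -> legal
(4,1): no bracket -> illegal
(4,2): no bracket -> illegal
(4,3): no bracket -> illegal
(4,5): no bracket -> illegal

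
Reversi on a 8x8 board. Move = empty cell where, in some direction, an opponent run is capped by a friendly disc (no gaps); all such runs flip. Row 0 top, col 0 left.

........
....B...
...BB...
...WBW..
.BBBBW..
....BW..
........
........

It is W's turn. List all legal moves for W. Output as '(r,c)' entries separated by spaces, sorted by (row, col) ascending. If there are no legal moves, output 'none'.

(0,3): no bracket -> illegal
(0,4): no bracket -> illegal
(0,5): no bracket -> illegal
(1,2): flips 2 -> legal
(1,3): flips 2 -> legal
(1,5): flips 1 -> legal
(2,2): no bracket -> illegal
(2,5): no bracket -> illegal
(3,0): no bracket -> illegal
(3,1): no bracket -> illegal
(3,2): no bracket -> illegal
(4,0): flips 4 -> legal
(5,0): no bracket -> illegal
(5,1): flips 1 -> legal
(5,2): no bracket -> illegal
(5,3): flips 3 -> legal
(6,3): flips 1 -> legal
(6,4): no bracket -> illegal
(6,5): no bracket -> illegal

Answer: (1,2) (1,3) (1,5) (4,0) (5,1) (5,3) (6,3)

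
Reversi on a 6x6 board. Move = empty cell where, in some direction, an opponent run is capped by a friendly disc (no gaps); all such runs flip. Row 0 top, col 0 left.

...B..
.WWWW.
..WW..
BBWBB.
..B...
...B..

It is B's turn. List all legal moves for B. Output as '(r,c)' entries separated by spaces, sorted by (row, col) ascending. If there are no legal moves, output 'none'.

Answer: (0,0) (0,1) (0,2) (0,4) (2,1) (2,5)

Derivation:
(0,0): flips 2 -> legal
(0,1): flips 2 -> legal
(0,2): flips 3 -> legal
(0,4): flips 2 -> legal
(0,5): no bracket -> illegal
(1,0): no bracket -> illegal
(1,5): no bracket -> illegal
(2,0): no bracket -> illegal
(2,1): flips 1 -> legal
(2,4): no bracket -> illegal
(2,5): flips 1 -> legal
(4,1): no bracket -> illegal
(4,3): no bracket -> illegal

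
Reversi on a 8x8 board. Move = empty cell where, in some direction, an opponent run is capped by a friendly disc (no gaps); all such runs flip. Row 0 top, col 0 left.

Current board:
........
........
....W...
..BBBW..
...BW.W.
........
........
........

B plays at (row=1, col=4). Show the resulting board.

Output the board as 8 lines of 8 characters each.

Place B at (1,4); scan 8 dirs for brackets.
Dir NW: first cell '.' (not opp) -> no flip
Dir N: first cell '.' (not opp) -> no flip
Dir NE: first cell '.' (not opp) -> no flip
Dir W: first cell '.' (not opp) -> no flip
Dir E: first cell '.' (not opp) -> no flip
Dir SW: first cell '.' (not opp) -> no flip
Dir S: opp run (2,4) capped by B -> flip
Dir SE: first cell '.' (not opp) -> no flip
All flips: (2,4)

Answer: ........
....B...
....B...
..BBBW..
...BW.W.
........
........
........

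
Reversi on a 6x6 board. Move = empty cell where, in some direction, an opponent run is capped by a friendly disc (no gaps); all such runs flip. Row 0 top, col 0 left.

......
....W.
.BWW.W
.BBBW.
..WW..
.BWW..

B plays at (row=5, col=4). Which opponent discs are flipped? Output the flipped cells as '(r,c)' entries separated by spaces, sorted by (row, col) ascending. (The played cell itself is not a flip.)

Answer: (4,3) (5,2) (5,3)

Derivation:
Dir NW: opp run (4,3) capped by B -> flip
Dir N: first cell '.' (not opp) -> no flip
Dir NE: first cell '.' (not opp) -> no flip
Dir W: opp run (5,3) (5,2) capped by B -> flip
Dir E: first cell '.' (not opp) -> no flip
Dir SW: edge -> no flip
Dir S: edge -> no flip
Dir SE: edge -> no flip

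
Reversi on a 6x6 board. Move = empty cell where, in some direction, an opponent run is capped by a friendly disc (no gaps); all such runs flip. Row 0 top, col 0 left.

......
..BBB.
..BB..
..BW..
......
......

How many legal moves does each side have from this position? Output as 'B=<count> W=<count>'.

Answer: B=3 W=3

Derivation:
-- B to move --
(2,4): no bracket -> illegal
(3,4): flips 1 -> legal
(4,2): no bracket -> illegal
(4,3): flips 1 -> legal
(4,4): flips 1 -> legal
B mobility = 3
-- W to move --
(0,1): no bracket -> illegal
(0,2): no bracket -> illegal
(0,3): flips 2 -> legal
(0,4): no bracket -> illegal
(0,5): no bracket -> illegal
(1,1): flips 1 -> legal
(1,5): no bracket -> illegal
(2,1): no bracket -> illegal
(2,4): no bracket -> illegal
(2,5): no bracket -> illegal
(3,1): flips 1 -> legal
(3,4): no bracket -> illegal
(4,1): no bracket -> illegal
(4,2): no bracket -> illegal
(4,3): no bracket -> illegal
W mobility = 3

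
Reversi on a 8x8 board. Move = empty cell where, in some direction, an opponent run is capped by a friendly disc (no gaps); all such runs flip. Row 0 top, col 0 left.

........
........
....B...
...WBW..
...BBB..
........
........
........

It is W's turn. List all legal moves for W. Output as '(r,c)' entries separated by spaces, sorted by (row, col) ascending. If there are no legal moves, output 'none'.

Answer: (1,3) (1,5) (5,3) (5,5)

Derivation:
(1,3): flips 1 -> legal
(1,4): no bracket -> illegal
(1,5): flips 1 -> legal
(2,3): no bracket -> illegal
(2,5): no bracket -> illegal
(3,2): no bracket -> illegal
(3,6): no bracket -> illegal
(4,2): no bracket -> illegal
(4,6): no bracket -> illegal
(5,2): no bracket -> illegal
(5,3): flips 2 -> legal
(5,4): no bracket -> illegal
(5,5): flips 2 -> legal
(5,6): no bracket -> illegal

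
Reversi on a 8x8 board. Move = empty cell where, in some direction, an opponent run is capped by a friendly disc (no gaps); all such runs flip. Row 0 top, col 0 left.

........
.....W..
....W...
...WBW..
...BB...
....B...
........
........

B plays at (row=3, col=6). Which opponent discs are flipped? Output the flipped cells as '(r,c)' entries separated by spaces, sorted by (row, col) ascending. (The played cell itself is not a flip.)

Answer: (3,5)

Derivation:
Dir NW: first cell '.' (not opp) -> no flip
Dir N: first cell '.' (not opp) -> no flip
Dir NE: first cell '.' (not opp) -> no flip
Dir W: opp run (3,5) capped by B -> flip
Dir E: first cell '.' (not opp) -> no flip
Dir SW: first cell '.' (not opp) -> no flip
Dir S: first cell '.' (not opp) -> no flip
Dir SE: first cell '.' (not opp) -> no flip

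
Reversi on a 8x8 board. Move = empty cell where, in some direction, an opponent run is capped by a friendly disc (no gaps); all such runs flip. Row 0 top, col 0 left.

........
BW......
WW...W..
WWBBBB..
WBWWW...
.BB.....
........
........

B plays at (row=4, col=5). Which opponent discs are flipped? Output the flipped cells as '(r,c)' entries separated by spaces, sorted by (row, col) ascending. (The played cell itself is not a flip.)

Answer: (4,2) (4,3) (4,4)

Derivation:
Dir NW: first cell 'B' (not opp) -> no flip
Dir N: first cell 'B' (not opp) -> no flip
Dir NE: first cell '.' (not opp) -> no flip
Dir W: opp run (4,4) (4,3) (4,2) capped by B -> flip
Dir E: first cell '.' (not opp) -> no flip
Dir SW: first cell '.' (not opp) -> no flip
Dir S: first cell '.' (not opp) -> no flip
Dir SE: first cell '.' (not opp) -> no flip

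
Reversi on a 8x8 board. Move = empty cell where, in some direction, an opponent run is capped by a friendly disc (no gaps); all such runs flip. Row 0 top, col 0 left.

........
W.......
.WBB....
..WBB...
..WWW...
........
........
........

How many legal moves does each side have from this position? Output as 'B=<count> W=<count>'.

Answer: B=8 W=7

Derivation:
-- B to move --
(0,0): no bracket -> illegal
(0,1): no bracket -> illegal
(1,1): no bracket -> illegal
(1,2): no bracket -> illegal
(2,0): flips 1 -> legal
(3,0): no bracket -> illegal
(3,1): flips 1 -> legal
(3,5): no bracket -> illegal
(4,1): flips 1 -> legal
(4,5): no bracket -> illegal
(5,1): flips 1 -> legal
(5,2): flips 3 -> legal
(5,3): flips 1 -> legal
(5,4): flips 1 -> legal
(5,5): flips 1 -> legal
B mobility = 8
-- W to move --
(1,1): flips 2 -> legal
(1,2): flips 1 -> legal
(1,3): flips 2 -> legal
(1,4): flips 1 -> legal
(2,4): flips 4 -> legal
(2,5): flips 1 -> legal
(3,1): no bracket -> illegal
(3,5): flips 2 -> legal
(4,5): no bracket -> illegal
W mobility = 7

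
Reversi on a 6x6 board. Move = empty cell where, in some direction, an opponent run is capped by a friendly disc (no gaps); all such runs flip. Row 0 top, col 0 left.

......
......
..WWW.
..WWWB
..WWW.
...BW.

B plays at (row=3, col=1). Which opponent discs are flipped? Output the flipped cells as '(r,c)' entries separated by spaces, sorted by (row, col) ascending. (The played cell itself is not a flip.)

Dir NW: first cell '.' (not opp) -> no flip
Dir N: first cell '.' (not opp) -> no flip
Dir NE: opp run (2,2), next='.' -> no flip
Dir W: first cell '.' (not opp) -> no flip
Dir E: opp run (3,2) (3,3) (3,4) capped by B -> flip
Dir SW: first cell '.' (not opp) -> no flip
Dir S: first cell '.' (not opp) -> no flip
Dir SE: opp run (4,2) capped by B -> flip

Answer: (3,2) (3,3) (3,4) (4,2)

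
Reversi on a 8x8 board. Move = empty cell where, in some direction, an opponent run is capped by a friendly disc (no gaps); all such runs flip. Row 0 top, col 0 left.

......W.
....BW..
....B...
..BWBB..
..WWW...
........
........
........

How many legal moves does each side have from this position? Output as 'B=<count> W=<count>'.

Answer: B=5 W=8

Derivation:
-- B to move --
(0,4): no bracket -> illegal
(0,5): no bracket -> illegal
(0,7): no bracket -> illegal
(1,6): flips 1 -> legal
(1,7): no bracket -> illegal
(2,2): no bracket -> illegal
(2,3): no bracket -> illegal
(2,5): no bracket -> illegal
(2,6): no bracket -> illegal
(3,1): no bracket -> illegal
(4,1): no bracket -> illegal
(4,5): no bracket -> illegal
(5,1): flips 2 -> legal
(5,2): flips 2 -> legal
(5,3): flips 1 -> legal
(5,4): flips 2 -> legal
(5,5): no bracket -> illegal
B mobility = 5
-- W to move --
(0,3): no bracket -> illegal
(0,4): flips 3 -> legal
(0,5): no bracket -> illegal
(1,3): flips 1 -> legal
(2,1): flips 1 -> legal
(2,2): flips 1 -> legal
(2,3): no bracket -> illegal
(2,5): flips 1 -> legal
(2,6): flips 1 -> legal
(3,1): flips 1 -> legal
(3,6): flips 2 -> legal
(4,1): no bracket -> illegal
(4,5): no bracket -> illegal
(4,6): no bracket -> illegal
W mobility = 8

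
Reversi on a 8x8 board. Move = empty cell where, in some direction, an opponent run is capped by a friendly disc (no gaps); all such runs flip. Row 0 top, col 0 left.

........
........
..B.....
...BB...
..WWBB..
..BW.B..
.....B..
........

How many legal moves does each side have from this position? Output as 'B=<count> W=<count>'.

-- B to move --
(3,1): no bracket -> illegal
(3,2): flips 1 -> legal
(4,1): flips 2 -> legal
(5,1): flips 1 -> legal
(5,4): flips 1 -> legal
(6,2): flips 1 -> legal
(6,3): flips 2 -> legal
(6,4): no bracket -> illegal
B mobility = 6
-- W to move --
(1,1): no bracket -> illegal
(1,2): no bracket -> illegal
(1,3): no bracket -> illegal
(2,1): no bracket -> illegal
(2,3): flips 1 -> legal
(2,4): flips 1 -> legal
(2,5): flips 1 -> legal
(3,1): no bracket -> illegal
(3,2): no bracket -> illegal
(3,5): flips 1 -> legal
(3,6): no bracket -> illegal
(4,1): no bracket -> illegal
(4,6): flips 2 -> legal
(5,1): flips 1 -> legal
(5,4): no bracket -> illegal
(5,6): no bracket -> illegal
(6,1): flips 1 -> legal
(6,2): flips 1 -> legal
(6,3): no bracket -> illegal
(6,4): no bracket -> illegal
(6,6): no bracket -> illegal
(7,4): no bracket -> illegal
(7,5): no bracket -> illegal
(7,6): no bracket -> illegal
W mobility = 8

Answer: B=6 W=8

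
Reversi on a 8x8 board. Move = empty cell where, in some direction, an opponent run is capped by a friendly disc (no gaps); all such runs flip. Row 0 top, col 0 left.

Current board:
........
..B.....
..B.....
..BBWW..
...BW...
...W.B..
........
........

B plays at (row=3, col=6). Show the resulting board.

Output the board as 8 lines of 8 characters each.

Place B at (3,6); scan 8 dirs for brackets.
Dir NW: first cell '.' (not opp) -> no flip
Dir N: first cell '.' (not opp) -> no flip
Dir NE: first cell '.' (not opp) -> no flip
Dir W: opp run (3,5) (3,4) capped by B -> flip
Dir E: first cell '.' (not opp) -> no flip
Dir SW: first cell '.' (not opp) -> no flip
Dir S: first cell '.' (not opp) -> no flip
Dir SE: first cell '.' (not opp) -> no flip
All flips: (3,4) (3,5)

Answer: ........
..B.....
..B.....
..BBBBB.
...BW...
...W.B..
........
........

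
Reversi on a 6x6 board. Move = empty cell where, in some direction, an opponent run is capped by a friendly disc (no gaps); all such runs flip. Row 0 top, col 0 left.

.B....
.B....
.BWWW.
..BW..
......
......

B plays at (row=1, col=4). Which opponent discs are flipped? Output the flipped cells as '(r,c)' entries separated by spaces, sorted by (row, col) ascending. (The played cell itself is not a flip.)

Dir NW: first cell '.' (not opp) -> no flip
Dir N: first cell '.' (not opp) -> no flip
Dir NE: first cell '.' (not opp) -> no flip
Dir W: first cell '.' (not opp) -> no flip
Dir E: first cell '.' (not opp) -> no flip
Dir SW: opp run (2,3) capped by B -> flip
Dir S: opp run (2,4), next='.' -> no flip
Dir SE: first cell '.' (not opp) -> no flip

Answer: (2,3)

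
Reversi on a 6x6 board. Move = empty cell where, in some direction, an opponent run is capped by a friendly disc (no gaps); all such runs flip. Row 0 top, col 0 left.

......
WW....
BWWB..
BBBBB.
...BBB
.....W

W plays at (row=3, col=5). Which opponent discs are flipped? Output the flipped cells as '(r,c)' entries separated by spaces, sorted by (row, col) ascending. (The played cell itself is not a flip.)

Dir NW: first cell '.' (not opp) -> no flip
Dir N: first cell '.' (not opp) -> no flip
Dir NE: edge -> no flip
Dir W: opp run (3,4) (3,3) (3,2) (3,1) (3,0), next=edge -> no flip
Dir E: edge -> no flip
Dir SW: opp run (4,4), next='.' -> no flip
Dir S: opp run (4,5) capped by W -> flip
Dir SE: edge -> no flip

Answer: (4,5)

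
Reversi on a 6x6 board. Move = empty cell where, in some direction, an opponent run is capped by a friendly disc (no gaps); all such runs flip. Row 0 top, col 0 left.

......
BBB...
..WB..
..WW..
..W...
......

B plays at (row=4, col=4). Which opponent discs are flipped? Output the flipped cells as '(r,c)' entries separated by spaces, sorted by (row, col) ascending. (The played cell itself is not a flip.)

Dir NW: opp run (3,3) (2,2) capped by B -> flip
Dir N: first cell '.' (not opp) -> no flip
Dir NE: first cell '.' (not opp) -> no flip
Dir W: first cell '.' (not opp) -> no flip
Dir E: first cell '.' (not opp) -> no flip
Dir SW: first cell '.' (not opp) -> no flip
Dir S: first cell '.' (not opp) -> no flip
Dir SE: first cell '.' (not opp) -> no flip

Answer: (2,2) (3,3)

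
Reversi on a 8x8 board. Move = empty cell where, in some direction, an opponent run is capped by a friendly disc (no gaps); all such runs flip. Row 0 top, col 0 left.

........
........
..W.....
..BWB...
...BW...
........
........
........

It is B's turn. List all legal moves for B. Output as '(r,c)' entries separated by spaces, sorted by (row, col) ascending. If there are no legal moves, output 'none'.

Answer: (1,2) (2,3) (4,5) (5,4)

Derivation:
(1,1): no bracket -> illegal
(1,2): flips 1 -> legal
(1,3): no bracket -> illegal
(2,1): no bracket -> illegal
(2,3): flips 1 -> legal
(2,4): no bracket -> illegal
(3,1): no bracket -> illegal
(3,5): no bracket -> illegal
(4,2): no bracket -> illegal
(4,5): flips 1 -> legal
(5,3): no bracket -> illegal
(5,4): flips 1 -> legal
(5,5): no bracket -> illegal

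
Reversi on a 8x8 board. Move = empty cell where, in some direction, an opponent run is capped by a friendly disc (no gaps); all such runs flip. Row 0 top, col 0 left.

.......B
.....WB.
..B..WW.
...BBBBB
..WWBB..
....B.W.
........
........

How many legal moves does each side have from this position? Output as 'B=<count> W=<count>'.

Answer: B=10 W=9

Derivation:
-- B to move --
(0,4): flips 2 -> legal
(0,5): flips 2 -> legal
(0,6): no bracket -> illegal
(1,4): flips 2 -> legal
(1,7): flips 1 -> legal
(2,4): no bracket -> illegal
(2,7): no bracket -> illegal
(3,1): no bracket -> illegal
(3,2): flips 1 -> legal
(4,1): flips 2 -> legal
(4,6): no bracket -> illegal
(4,7): no bracket -> illegal
(5,1): flips 1 -> legal
(5,2): flips 1 -> legal
(5,3): flips 1 -> legal
(5,5): no bracket -> illegal
(5,7): no bracket -> illegal
(6,5): no bracket -> illegal
(6,6): no bracket -> illegal
(6,7): flips 1 -> legal
B mobility = 10
-- W to move --
(0,5): no bracket -> illegal
(0,6): flips 1 -> legal
(1,1): no bracket -> illegal
(1,2): no bracket -> illegal
(1,3): no bracket -> illegal
(1,7): flips 1 -> legal
(2,1): no bracket -> illegal
(2,3): flips 3 -> legal
(2,4): flips 1 -> legal
(2,7): no bracket -> illegal
(3,1): no bracket -> illegal
(3,2): no bracket -> illegal
(4,6): flips 3 -> legal
(4,7): flips 1 -> legal
(5,3): flips 2 -> legal
(5,5): flips 2 -> legal
(6,3): no bracket -> illegal
(6,4): no bracket -> illegal
(6,5): flips 1 -> legal
W mobility = 9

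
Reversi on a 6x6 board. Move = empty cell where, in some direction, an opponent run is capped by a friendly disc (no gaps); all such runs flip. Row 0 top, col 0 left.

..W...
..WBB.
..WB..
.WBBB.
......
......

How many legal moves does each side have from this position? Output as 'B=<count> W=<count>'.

Answer: B=5 W=7

Derivation:
-- B to move --
(0,1): flips 1 -> legal
(0,3): no bracket -> illegal
(1,1): flips 2 -> legal
(2,0): no bracket -> illegal
(2,1): flips 1 -> legal
(3,0): flips 1 -> legal
(4,0): flips 2 -> legal
(4,1): no bracket -> illegal
(4,2): no bracket -> illegal
B mobility = 5
-- W to move --
(0,3): no bracket -> illegal
(0,4): flips 1 -> legal
(0,5): no bracket -> illegal
(1,5): flips 2 -> legal
(2,1): no bracket -> illegal
(2,4): flips 2 -> legal
(2,5): no bracket -> illegal
(3,5): flips 3 -> legal
(4,1): no bracket -> illegal
(4,2): flips 1 -> legal
(4,3): no bracket -> illegal
(4,4): flips 1 -> legal
(4,5): flips 2 -> legal
W mobility = 7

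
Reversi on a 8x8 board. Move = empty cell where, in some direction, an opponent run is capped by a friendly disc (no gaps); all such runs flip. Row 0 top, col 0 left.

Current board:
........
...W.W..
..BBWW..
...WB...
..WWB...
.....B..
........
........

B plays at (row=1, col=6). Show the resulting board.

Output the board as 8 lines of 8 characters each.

Answer: ........
...W.WB.
..BBWB..
...WB...
..WWB...
.....B..
........
........

Derivation:
Place B at (1,6); scan 8 dirs for brackets.
Dir NW: first cell '.' (not opp) -> no flip
Dir N: first cell '.' (not opp) -> no flip
Dir NE: first cell '.' (not opp) -> no flip
Dir W: opp run (1,5), next='.' -> no flip
Dir E: first cell '.' (not opp) -> no flip
Dir SW: opp run (2,5) capped by B -> flip
Dir S: first cell '.' (not opp) -> no flip
Dir SE: first cell '.' (not opp) -> no flip
All flips: (2,5)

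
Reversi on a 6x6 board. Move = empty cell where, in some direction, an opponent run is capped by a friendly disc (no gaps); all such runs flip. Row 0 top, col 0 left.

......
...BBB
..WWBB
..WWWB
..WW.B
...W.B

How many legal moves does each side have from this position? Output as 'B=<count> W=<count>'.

Answer: B=7 W=3

Derivation:
-- B to move --
(1,1): no bracket -> illegal
(1,2): flips 2 -> legal
(2,1): flips 2 -> legal
(3,1): flips 4 -> legal
(4,1): flips 2 -> legal
(4,4): flips 1 -> legal
(5,1): flips 2 -> legal
(5,2): flips 2 -> legal
(5,4): no bracket -> illegal
B mobility = 7
-- W to move --
(0,2): no bracket -> illegal
(0,3): flips 1 -> legal
(0,4): flips 3 -> legal
(0,5): flips 1 -> legal
(1,2): no bracket -> illegal
(4,4): no bracket -> illegal
(5,4): no bracket -> illegal
W mobility = 3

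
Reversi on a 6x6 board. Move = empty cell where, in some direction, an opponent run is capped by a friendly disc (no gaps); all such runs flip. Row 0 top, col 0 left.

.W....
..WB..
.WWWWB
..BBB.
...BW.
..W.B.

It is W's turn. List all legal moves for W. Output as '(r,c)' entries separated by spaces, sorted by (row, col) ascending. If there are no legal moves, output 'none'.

(0,2): flips 1 -> legal
(0,3): flips 1 -> legal
(0,4): flips 1 -> legal
(1,4): flips 1 -> legal
(1,5): no bracket -> illegal
(3,1): no bracket -> illegal
(3,5): no bracket -> illegal
(4,1): flips 1 -> legal
(4,2): flips 3 -> legal
(4,5): flips 1 -> legal
(5,3): flips 2 -> legal
(5,5): no bracket -> illegal

Answer: (0,2) (0,3) (0,4) (1,4) (4,1) (4,2) (4,5) (5,3)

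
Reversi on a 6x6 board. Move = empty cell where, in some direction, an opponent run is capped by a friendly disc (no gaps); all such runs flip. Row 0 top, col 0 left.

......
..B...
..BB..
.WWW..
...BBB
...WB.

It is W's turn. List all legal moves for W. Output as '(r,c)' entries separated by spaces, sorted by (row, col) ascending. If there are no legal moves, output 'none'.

Answer: (0,2) (1,1) (1,3) (1,4) (3,5) (5,5)

Derivation:
(0,1): no bracket -> illegal
(0,2): flips 2 -> legal
(0,3): no bracket -> illegal
(1,1): flips 1 -> legal
(1,3): flips 2 -> legal
(1,4): flips 1 -> legal
(2,1): no bracket -> illegal
(2,4): no bracket -> illegal
(3,4): no bracket -> illegal
(3,5): flips 1 -> legal
(4,2): no bracket -> illegal
(5,2): no bracket -> illegal
(5,5): flips 2 -> legal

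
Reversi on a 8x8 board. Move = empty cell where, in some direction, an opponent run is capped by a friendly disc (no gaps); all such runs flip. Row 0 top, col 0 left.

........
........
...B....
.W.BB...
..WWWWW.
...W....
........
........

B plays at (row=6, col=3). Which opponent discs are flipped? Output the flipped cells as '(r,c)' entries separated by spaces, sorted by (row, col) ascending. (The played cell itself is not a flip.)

Dir NW: first cell '.' (not opp) -> no flip
Dir N: opp run (5,3) (4,3) capped by B -> flip
Dir NE: first cell '.' (not opp) -> no flip
Dir W: first cell '.' (not opp) -> no flip
Dir E: first cell '.' (not opp) -> no flip
Dir SW: first cell '.' (not opp) -> no flip
Dir S: first cell '.' (not opp) -> no flip
Dir SE: first cell '.' (not opp) -> no flip

Answer: (4,3) (5,3)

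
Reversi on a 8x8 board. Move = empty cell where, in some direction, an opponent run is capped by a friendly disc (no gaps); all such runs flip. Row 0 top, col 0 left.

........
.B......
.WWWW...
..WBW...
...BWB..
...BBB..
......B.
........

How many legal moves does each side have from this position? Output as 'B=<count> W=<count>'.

Answer: B=8 W=11

Derivation:
-- B to move --
(1,0): flips 2 -> legal
(1,2): flips 2 -> legal
(1,3): flips 1 -> legal
(1,4): flips 3 -> legal
(1,5): flips 1 -> legal
(2,0): no bracket -> illegal
(2,5): flips 1 -> legal
(3,0): no bracket -> illegal
(3,1): flips 2 -> legal
(3,5): flips 2 -> legal
(4,1): no bracket -> illegal
(4,2): no bracket -> illegal
B mobility = 8
-- W to move --
(0,0): flips 1 -> legal
(0,1): flips 1 -> legal
(0,2): no bracket -> illegal
(1,0): no bracket -> illegal
(1,2): no bracket -> illegal
(2,0): no bracket -> illegal
(3,5): no bracket -> illegal
(3,6): no bracket -> illegal
(4,2): flips 2 -> legal
(4,6): flips 1 -> legal
(5,2): flips 1 -> legal
(5,6): flips 1 -> legal
(5,7): no bracket -> illegal
(6,2): flips 1 -> legal
(6,3): flips 3 -> legal
(6,4): flips 1 -> legal
(6,5): flips 2 -> legal
(6,7): no bracket -> illegal
(7,5): no bracket -> illegal
(7,6): no bracket -> illegal
(7,7): flips 2 -> legal
W mobility = 11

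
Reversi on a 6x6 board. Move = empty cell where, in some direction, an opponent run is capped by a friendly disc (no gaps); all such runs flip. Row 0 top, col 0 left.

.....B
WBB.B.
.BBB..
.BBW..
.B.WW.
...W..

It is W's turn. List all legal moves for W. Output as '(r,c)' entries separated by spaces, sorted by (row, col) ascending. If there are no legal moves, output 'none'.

(0,0): flips 2 -> legal
(0,1): no bracket -> illegal
(0,2): no bracket -> illegal
(0,3): no bracket -> illegal
(0,4): no bracket -> illegal
(1,3): flips 3 -> legal
(1,5): no bracket -> illegal
(2,0): no bracket -> illegal
(2,4): no bracket -> illegal
(2,5): no bracket -> illegal
(3,0): flips 2 -> legal
(3,4): no bracket -> illegal
(4,0): no bracket -> illegal
(4,2): no bracket -> illegal
(5,0): no bracket -> illegal
(5,1): no bracket -> illegal
(5,2): no bracket -> illegal

Answer: (0,0) (1,3) (3,0)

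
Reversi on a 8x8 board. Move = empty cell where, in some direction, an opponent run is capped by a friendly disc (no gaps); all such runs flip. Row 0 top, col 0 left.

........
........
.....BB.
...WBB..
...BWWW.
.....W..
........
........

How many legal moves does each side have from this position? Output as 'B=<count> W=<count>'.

-- B to move --
(2,2): no bracket -> illegal
(2,3): flips 1 -> legal
(2,4): no bracket -> illegal
(3,2): flips 1 -> legal
(3,6): no bracket -> illegal
(3,7): no bracket -> illegal
(4,2): no bracket -> illegal
(4,7): flips 3 -> legal
(5,3): flips 1 -> legal
(5,4): flips 1 -> legal
(5,6): flips 1 -> legal
(5,7): flips 1 -> legal
(6,4): no bracket -> illegal
(6,5): flips 2 -> legal
(6,6): no bracket -> illegal
B mobility = 8
-- W to move --
(1,4): no bracket -> illegal
(1,5): flips 2 -> legal
(1,6): no bracket -> illegal
(1,7): flips 2 -> legal
(2,3): flips 1 -> legal
(2,4): flips 2 -> legal
(2,7): no bracket -> illegal
(3,2): no bracket -> illegal
(3,6): flips 2 -> legal
(3,7): no bracket -> illegal
(4,2): flips 1 -> legal
(5,2): no bracket -> illegal
(5,3): flips 1 -> legal
(5,4): no bracket -> illegal
W mobility = 7

Answer: B=8 W=7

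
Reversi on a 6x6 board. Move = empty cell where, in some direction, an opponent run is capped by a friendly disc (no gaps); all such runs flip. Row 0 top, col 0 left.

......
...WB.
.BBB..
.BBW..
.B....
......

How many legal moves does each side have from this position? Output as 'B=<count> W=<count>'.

Answer: B=6 W=4

Derivation:
-- B to move --
(0,2): no bracket -> illegal
(0,3): flips 1 -> legal
(0,4): flips 1 -> legal
(1,2): flips 1 -> legal
(2,4): no bracket -> illegal
(3,4): flips 1 -> legal
(4,2): no bracket -> illegal
(4,3): flips 1 -> legal
(4,4): flips 1 -> legal
B mobility = 6
-- W to move --
(0,3): no bracket -> illegal
(0,4): no bracket -> illegal
(0,5): no bracket -> illegal
(1,0): no bracket -> illegal
(1,1): flips 1 -> legal
(1,2): no bracket -> illegal
(1,5): flips 1 -> legal
(2,0): no bracket -> illegal
(2,4): no bracket -> illegal
(2,5): no bracket -> illegal
(3,0): flips 2 -> legal
(3,4): no bracket -> illegal
(4,0): flips 2 -> legal
(4,2): no bracket -> illegal
(4,3): no bracket -> illegal
(5,0): no bracket -> illegal
(5,1): no bracket -> illegal
(5,2): no bracket -> illegal
W mobility = 4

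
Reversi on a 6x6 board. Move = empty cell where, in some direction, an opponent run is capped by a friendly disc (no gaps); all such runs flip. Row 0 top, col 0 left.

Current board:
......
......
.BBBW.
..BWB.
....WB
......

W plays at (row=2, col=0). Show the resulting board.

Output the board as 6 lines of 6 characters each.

Answer: ......
......
WWWWW.
..BWB.
....WB
......

Derivation:
Place W at (2,0); scan 8 dirs for brackets.
Dir NW: edge -> no flip
Dir N: first cell '.' (not opp) -> no flip
Dir NE: first cell '.' (not opp) -> no flip
Dir W: edge -> no flip
Dir E: opp run (2,1) (2,2) (2,3) capped by W -> flip
Dir SW: edge -> no flip
Dir S: first cell '.' (not opp) -> no flip
Dir SE: first cell '.' (not opp) -> no flip
All flips: (2,1) (2,2) (2,3)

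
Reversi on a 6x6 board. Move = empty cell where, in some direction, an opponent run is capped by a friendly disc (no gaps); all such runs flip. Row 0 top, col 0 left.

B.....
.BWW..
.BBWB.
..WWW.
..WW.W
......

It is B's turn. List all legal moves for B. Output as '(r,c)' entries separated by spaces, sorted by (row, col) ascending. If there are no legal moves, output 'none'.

(0,1): no bracket -> illegal
(0,2): flips 2 -> legal
(0,3): flips 1 -> legal
(0,4): flips 1 -> legal
(1,4): flips 2 -> legal
(2,5): no bracket -> illegal
(3,1): no bracket -> illegal
(3,5): no bracket -> illegal
(4,1): no bracket -> illegal
(4,4): flips 2 -> legal
(5,1): flips 2 -> legal
(5,2): flips 2 -> legal
(5,3): no bracket -> illegal
(5,4): flips 2 -> legal
(5,5): no bracket -> illegal

Answer: (0,2) (0,3) (0,4) (1,4) (4,4) (5,1) (5,2) (5,4)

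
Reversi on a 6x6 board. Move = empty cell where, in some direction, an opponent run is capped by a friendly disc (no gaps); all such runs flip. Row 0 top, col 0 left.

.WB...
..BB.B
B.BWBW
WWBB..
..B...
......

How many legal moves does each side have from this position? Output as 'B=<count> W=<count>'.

Answer: B=5 W=9

Derivation:
-- B to move --
(0,0): flips 1 -> legal
(1,0): no bracket -> illegal
(1,1): no bracket -> illegal
(1,4): flips 1 -> legal
(2,1): no bracket -> illegal
(3,4): flips 1 -> legal
(3,5): flips 1 -> legal
(4,0): flips 2 -> legal
(4,1): no bracket -> illegal
B mobility = 5
-- W to move --
(0,3): flips 2 -> legal
(0,4): flips 2 -> legal
(0,5): flips 1 -> legal
(1,0): flips 1 -> legal
(1,1): no bracket -> illegal
(1,4): no bracket -> illegal
(2,1): flips 1 -> legal
(3,4): flips 2 -> legal
(3,5): no bracket -> illegal
(4,1): flips 1 -> legal
(4,3): flips 1 -> legal
(4,4): no bracket -> illegal
(5,1): no bracket -> illegal
(5,2): no bracket -> illegal
(5,3): flips 1 -> legal
W mobility = 9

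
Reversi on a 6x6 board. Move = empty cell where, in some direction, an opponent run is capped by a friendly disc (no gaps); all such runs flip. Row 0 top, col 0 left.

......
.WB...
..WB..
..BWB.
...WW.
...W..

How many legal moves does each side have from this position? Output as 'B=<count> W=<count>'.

-- B to move --
(0,0): no bracket -> illegal
(0,1): no bracket -> illegal
(0,2): no bracket -> illegal
(1,0): flips 1 -> legal
(1,3): no bracket -> illegal
(2,0): no bracket -> illegal
(2,1): flips 1 -> legal
(2,4): no bracket -> illegal
(3,1): no bracket -> illegal
(3,5): no bracket -> illegal
(4,2): no bracket -> illegal
(4,5): no bracket -> illegal
(5,2): flips 1 -> legal
(5,4): flips 2 -> legal
(5,5): no bracket -> illegal
B mobility = 4
-- W to move --
(0,1): no bracket -> illegal
(0,2): flips 1 -> legal
(0,3): no bracket -> illegal
(1,3): flips 2 -> legal
(1,4): no bracket -> illegal
(2,1): flips 1 -> legal
(2,4): flips 2 -> legal
(2,5): flips 1 -> legal
(3,1): flips 1 -> legal
(3,5): flips 1 -> legal
(4,1): no bracket -> illegal
(4,2): flips 1 -> legal
(4,5): no bracket -> illegal
W mobility = 8

Answer: B=4 W=8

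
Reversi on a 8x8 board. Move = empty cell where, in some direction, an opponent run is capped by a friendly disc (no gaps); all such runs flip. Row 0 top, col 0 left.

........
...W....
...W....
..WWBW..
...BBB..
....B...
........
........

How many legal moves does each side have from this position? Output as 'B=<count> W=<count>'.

-- B to move --
(0,2): no bracket -> illegal
(0,3): flips 3 -> legal
(0,4): no bracket -> illegal
(1,2): flips 1 -> legal
(1,4): no bracket -> illegal
(2,1): flips 1 -> legal
(2,2): flips 1 -> legal
(2,4): no bracket -> illegal
(2,5): flips 1 -> legal
(2,6): flips 1 -> legal
(3,1): flips 2 -> legal
(3,6): flips 1 -> legal
(4,1): no bracket -> illegal
(4,2): no bracket -> illegal
(4,6): no bracket -> illegal
B mobility = 8
-- W to move --
(2,4): no bracket -> illegal
(2,5): no bracket -> illegal
(3,6): no bracket -> illegal
(4,2): no bracket -> illegal
(4,6): no bracket -> illegal
(5,2): no bracket -> illegal
(5,3): flips 2 -> legal
(5,5): flips 2 -> legal
(5,6): flips 2 -> legal
(6,3): no bracket -> illegal
(6,4): no bracket -> illegal
(6,5): flips 2 -> legal
W mobility = 4

Answer: B=8 W=4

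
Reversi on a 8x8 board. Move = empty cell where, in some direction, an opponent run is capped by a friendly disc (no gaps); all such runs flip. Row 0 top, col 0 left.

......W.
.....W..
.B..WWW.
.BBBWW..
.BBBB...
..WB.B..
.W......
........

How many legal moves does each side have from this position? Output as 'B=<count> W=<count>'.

Answer: B=8 W=5

Derivation:
-- B to move --
(0,4): no bracket -> illegal
(0,5): no bracket -> illegal
(0,7): no bracket -> illegal
(1,3): no bracket -> illegal
(1,4): flips 2 -> legal
(1,6): flips 2 -> legal
(1,7): flips 2 -> legal
(2,3): no bracket -> illegal
(2,7): no bracket -> illegal
(3,6): flips 2 -> legal
(3,7): no bracket -> illegal
(4,5): no bracket -> illegal
(4,6): no bracket -> illegal
(5,0): no bracket -> illegal
(5,1): flips 1 -> legal
(6,0): no bracket -> illegal
(6,2): flips 1 -> legal
(6,3): flips 1 -> legal
(7,0): flips 2 -> legal
(7,1): no bracket -> illegal
(7,2): no bracket -> illegal
B mobility = 8
-- W to move --
(1,0): no bracket -> illegal
(1,1): no bracket -> illegal
(1,2): no bracket -> illegal
(2,0): no bracket -> illegal
(2,2): flips 2 -> legal
(2,3): no bracket -> illegal
(3,0): flips 4 -> legal
(4,0): no bracket -> illegal
(4,5): no bracket -> illegal
(4,6): no bracket -> illegal
(5,0): no bracket -> illegal
(5,1): flips 2 -> legal
(5,4): flips 2 -> legal
(5,6): no bracket -> illegal
(6,2): flips 2 -> legal
(6,3): no bracket -> illegal
(6,4): no bracket -> illegal
(6,5): no bracket -> illegal
(6,6): no bracket -> illegal
W mobility = 5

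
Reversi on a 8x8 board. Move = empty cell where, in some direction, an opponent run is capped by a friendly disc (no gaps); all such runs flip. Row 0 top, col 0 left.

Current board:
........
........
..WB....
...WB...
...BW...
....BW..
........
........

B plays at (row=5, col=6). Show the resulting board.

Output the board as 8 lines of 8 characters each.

Answer: ........
........
..WB....
...WB...
...BW...
....BBB.
........
........

Derivation:
Place B at (5,6); scan 8 dirs for brackets.
Dir NW: first cell '.' (not opp) -> no flip
Dir N: first cell '.' (not opp) -> no flip
Dir NE: first cell '.' (not opp) -> no flip
Dir W: opp run (5,5) capped by B -> flip
Dir E: first cell '.' (not opp) -> no flip
Dir SW: first cell '.' (not opp) -> no flip
Dir S: first cell '.' (not opp) -> no flip
Dir SE: first cell '.' (not opp) -> no flip
All flips: (5,5)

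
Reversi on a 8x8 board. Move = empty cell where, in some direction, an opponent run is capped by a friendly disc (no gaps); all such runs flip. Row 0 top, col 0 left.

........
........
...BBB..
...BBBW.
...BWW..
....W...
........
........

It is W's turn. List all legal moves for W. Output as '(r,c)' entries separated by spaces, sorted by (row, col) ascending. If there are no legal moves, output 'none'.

Answer: (1,2) (1,4) (1,5) (2,2) (2,6) (3,2) (4,2)

Derivation:
(1,2): flips 2 -> legal
(1,3): no bracket -> illegal
(1,4): flips 3 -> legal
(1,5): flips 2 -> legal
(1,6): no bracket -> illegal
(2,2): flips 1 -> legal
(2,6): flips 1 -> legal
(3,2): flips 4 -> legal
(4,2): flips 1 -> legal
(4,6): no bracket -> illegal
(5,2): no bracket -> illegal
(5,3): no bracket -> illegal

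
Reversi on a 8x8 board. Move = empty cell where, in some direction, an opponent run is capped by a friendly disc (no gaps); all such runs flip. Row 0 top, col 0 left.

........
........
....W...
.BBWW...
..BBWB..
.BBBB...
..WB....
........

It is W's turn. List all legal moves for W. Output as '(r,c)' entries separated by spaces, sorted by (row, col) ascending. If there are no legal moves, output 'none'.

Answer: (2,2) (3,0) (4,0) (4,1) (4,6) (5,6) (6,0) (6,1) (6,4) (7,3)

Derivation:
(2,0): no bracket -> illegal
(2,1): no bracket -> illegal
(2,2): flips 3 -> legal
(2,3): no bracket -> illegal
(3,0): flips 2 -> legal
(3,5): no bracket -> illegal
(3,6): no bracket -> illegal
(4,0): flips 1 -> legal
(4,1): flips 2 -> legal
(4,6): flips 1 -> legal
(5,0): no bracket -> illegal
(5,5): no bracket -> illegal
(5,6): flips 1 -> legal
(6,0): flips 2 -> legal
(6,1): flips 2 -> legal
(6,4): flips 2 -> legal
(6,5): no bracket -> illegal
(7,2): no bracket -> illegal
(7,3): flips 3 -> legal
(7,4): no bracket -> illegal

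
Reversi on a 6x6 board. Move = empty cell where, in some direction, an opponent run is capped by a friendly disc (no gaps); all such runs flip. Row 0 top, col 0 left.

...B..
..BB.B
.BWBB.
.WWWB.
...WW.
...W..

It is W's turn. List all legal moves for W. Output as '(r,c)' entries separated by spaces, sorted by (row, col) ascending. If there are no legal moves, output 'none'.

Answer: (0,2) (0,4) (1,0) (1,1) (1,4) (2,0) (2,5) (3,5)

Derivation:
(0,1): no bracket -> illegal
(0,2): flips 1 -> legal
(0,4): flips 1 -> legal
(0,5): no bracket -> illegal
(1,0): flips 1 -> legal
(1,1): flips 1 -> legal
(1,4): flips 3 -> legal
(2,0): flips 1 -> legal
(2,5): flips 3 -> legal
(3,0): no bracket -> illegal
(3,5): flips 1 -> legal
(4,5): no bracket -> illegal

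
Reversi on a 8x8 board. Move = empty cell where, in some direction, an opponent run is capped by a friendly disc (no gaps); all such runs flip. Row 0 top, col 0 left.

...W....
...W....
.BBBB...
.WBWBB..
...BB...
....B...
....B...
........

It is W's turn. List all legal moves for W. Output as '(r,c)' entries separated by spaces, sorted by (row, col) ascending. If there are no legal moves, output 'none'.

Answer: (1,1) (1,5) (3,6) (4,6) (5,3) (5,5)

Derivation:
(1,0): no bracket -> illegal
(1,1): flips 2 -> legal
(1,2): no bracket -> illegal
(1,4): no bracket -> illegal
(1,5): flips 1 -> legal
(2,0): no bracket -> illegal
(2,5): no bracket -> illegal
(2,6): no bracket -> illegal
(3,0): no bracket -> illegal
(3,6): flips 2 -> legal
(4,1): no bracket -> illegal
(4,2): no bracket -> illegal
(4,5): no bracket -> illegal
(4,6): flips 2 -> legal
(5,2): no bracket -> illegal
(5,3): flips 1 -> legal
(5,5): flips 1 -> legal
(6,3): no bracket -> illegal
(6,5): no bracket -> illegal
(7,3): no bracket -> illegal
(7,4): no bracket -> illegal
(7,5): no bracket -> illegal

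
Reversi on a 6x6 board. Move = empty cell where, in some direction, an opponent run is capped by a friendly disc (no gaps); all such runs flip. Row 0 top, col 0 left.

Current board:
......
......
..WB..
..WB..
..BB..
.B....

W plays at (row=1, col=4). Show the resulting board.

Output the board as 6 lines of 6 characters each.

Place W at (1,4); scan 8 dirs for brackets.
Dir NW: first cell '.' (not opp) -> no flip
Dir N: first cell '.' (not opp) -> no flip
Dir NE: first cell '.' (not opp) -> no flip
Dir W: first cell '.' (not opp) -> no flip
Dir E: first cell '.' (not opp) -> no flip
Dir SW: opp run (2,3) capped by W -> flip
Dir S: first cell '.' (not opp) -> no flip
Dir SE: first cell '.' (not opp) -> no flip
All flips: (2,3)

Answer: ......
....W.
..WW..
..WB..
..BB..
.B....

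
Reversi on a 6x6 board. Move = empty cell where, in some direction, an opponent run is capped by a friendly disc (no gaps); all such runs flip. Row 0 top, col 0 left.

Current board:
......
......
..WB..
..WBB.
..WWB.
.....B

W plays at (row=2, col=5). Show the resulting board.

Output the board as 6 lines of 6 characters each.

Place W at (2,5); scan 8 dirs for brackets.
Dir NW: first cell '.' (not opp) -> no flip
Dir N: first cell '.' (not opp) -> no flip
Dir NE: edge -> no flip
Dir W: first cell '.' (not opp) -> no flip
Dir E: edge -> no flip
Dir SW: opp run (3,4) capped by W -> flip
Dir S: first cell '.' (not opp) -> no flip
Dir SE: edge -> no flip
All flips: (3,4)

Answer: ......
......
..WB.W
..WBW.
..WWB.
.....B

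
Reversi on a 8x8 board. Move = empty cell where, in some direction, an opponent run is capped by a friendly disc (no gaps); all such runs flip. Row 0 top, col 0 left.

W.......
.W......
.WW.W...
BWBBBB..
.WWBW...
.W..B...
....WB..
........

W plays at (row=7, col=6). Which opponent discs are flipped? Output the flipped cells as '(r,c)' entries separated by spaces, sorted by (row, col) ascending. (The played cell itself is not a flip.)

Dir NW: opp run (6,5) (5,4) (4,3) (3,2) capped by W -> flip
Dir N: first cell '.' (not opp) -> no flip
Dir NE: first cell '.' (not opp) -> no flip
Dir W: first cell '.' (not opp) -> no flip
Dir E: first cell '.' (not opp) -> no flip
Dir SW: edge -> no flip
Dir S: edge -> no flip
Dir SE: edge -> no flip

Answer: (3,2) (4,3) (5,4) (6,5)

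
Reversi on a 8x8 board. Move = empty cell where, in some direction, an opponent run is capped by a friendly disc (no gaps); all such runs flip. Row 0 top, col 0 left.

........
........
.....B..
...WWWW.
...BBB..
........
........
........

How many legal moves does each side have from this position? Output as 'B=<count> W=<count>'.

-- B to move --
(2,2): flips 1 -> legal
(2,3): flips 2 -> legal
(2,4): flips 1 -> legal
(2,6): flips 1 -> legal
(2,7): flips 1 -> legal
(3,2): no bracket -> illegal
(3,7): no bracket -> illegal
(4,2): no bracket -> illegal
(4,6): no bracket -> illegal
(4,7): flips 1 -> legal
B mobility = 6
-- W to move --
(1,4): flips 1 -> legal
(1,5): flips 1 -> legal
(1,6): flips 1 -> legal
(2,4): no bracket -> illegal
(2,6): no bracket -> illegal
(3,2): no bracket -> illegal
(4,2): no bracket -> illegal
(4,6): no bracket -> illegal
(5,2): flips 1 -> legal
(5,3): flips 2 -> legal
(5,4): flips 2 -> legal
(5,5): flips 2 -> legal
(5,6): flips 1 -> legal
W mobility = 8

Answer: B=6 W=8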